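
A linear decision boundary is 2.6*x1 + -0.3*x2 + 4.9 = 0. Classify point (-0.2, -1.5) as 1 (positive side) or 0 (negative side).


Compute 2.6 * -0.2 + -0.3 * -1.5 + 4.9
= -0.52 + 0.45 + 4.9
= 4.83
Since 4.83 >= 0, the point is on the positive side.

1


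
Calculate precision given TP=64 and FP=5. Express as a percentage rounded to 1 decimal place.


Precision = TP / (TP + FP) * 100
= 64 / (64 + 5)
= 64 / 69
= 0.9275
= 92.8%

92.8


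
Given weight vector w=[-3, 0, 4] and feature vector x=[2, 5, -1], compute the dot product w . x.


Element-wise products:
-3 * 2 = -6
0 * 5 = 0
4 * -1 = -4
Sum = -6 + 0 + -4
= -10

-10


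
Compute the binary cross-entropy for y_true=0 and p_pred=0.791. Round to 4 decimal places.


For y=0: Loss = -log(1-p)
= -log(1 - 0.791)
= -log(0.209)
= -(-1.5654)
= 1.5654

1.5654


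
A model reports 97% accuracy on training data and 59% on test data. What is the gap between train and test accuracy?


Gap = train_accuracy - test_accuracy
= 97 - 59
= 38%
This large gap strongly indicates overfitting.

38


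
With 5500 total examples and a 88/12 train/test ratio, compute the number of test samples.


Train samples = 5500 * 88% = 4840
Test samples = 5500 - 4840
= 660

660


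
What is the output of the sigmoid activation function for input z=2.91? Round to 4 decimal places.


sigmoid(z) = 1 / (1 + exp(-z))
exp(-(2.91)) = exp(-2.91) = 0.0545
1 + 0.0545 = 1.0545
1 / 1.0545 = 0.9483

0.9483


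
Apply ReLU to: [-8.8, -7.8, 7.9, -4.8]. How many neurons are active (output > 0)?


ReLU(x) = max(0, x) for each element:
ReLU(-8.8) = 0
ReLU(-7.8) = 0
ReLU(7.9) = 7.9
ReLU(-4.8) = 0
Active neurons (>0): 1

1


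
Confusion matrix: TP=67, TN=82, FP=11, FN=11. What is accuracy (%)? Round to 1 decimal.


Accuracy = (TP + TN) / (TP + TN + FP + FN) * 100
= (67 + 82) / (67 + 82 + 11 + 11)
= 149 / 171
= 0.8713
= 87.1%

87.1


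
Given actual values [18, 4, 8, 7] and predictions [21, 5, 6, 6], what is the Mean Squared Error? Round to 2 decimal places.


Differences: [-3, -1, 2, 1]
Squared errors: [9, 1, 4, 1]
Sum of squared errors = 15
MSE = 15 / 4 = 3.75

3.75


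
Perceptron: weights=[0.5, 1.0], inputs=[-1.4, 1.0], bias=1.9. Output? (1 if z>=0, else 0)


z = w . x + b
= 0.5*-1.4 + 1.0*1.0 + 1.9
= -0.7 + 1.0 + 1.9
= 0.3 + 1.9
= 2.2
Since z = 2.2 >= 0, output = 1

1


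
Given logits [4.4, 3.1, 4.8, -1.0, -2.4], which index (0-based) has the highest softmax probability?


Softmax is a monotonic transformation, so it preserves the argmax.
We need to find the index of the maximum logit.
Index 0: 4.4
Index 1: 3.1
Index 2: 4.8
Index 3: -1.0
Index 4: -2.4
Maximum logit = 4.8 at index 2

2


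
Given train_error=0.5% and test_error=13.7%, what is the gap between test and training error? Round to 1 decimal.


Generalization gap = test_error - train_error
= 13.7 - 0.5
= 13.2%
A large gap suggests overfitting.

13.2


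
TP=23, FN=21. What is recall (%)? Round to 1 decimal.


Recall = TP / (TP + FN) * 100
= 23 / (23 + 21)
= 23 / 44
= 0.5227
= 52.3%

52.3


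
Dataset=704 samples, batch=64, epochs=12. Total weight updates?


Iterations per epoch = 704 / 64 = 11
Total updates = iterations_per_epoch * epochs
= 11 * 12
= 132

132


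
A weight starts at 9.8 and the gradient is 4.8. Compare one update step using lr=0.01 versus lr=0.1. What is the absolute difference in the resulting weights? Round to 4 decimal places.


With lr=0.01: w_new = 9.8 - 0.01 * 4.8 = 9.752
With lr=0.1: w_new = 9.8 - 0.1 * 4.8 = 9.32
Absolute difference = |9.752 - 9.32|
= 0.4320

0.4320


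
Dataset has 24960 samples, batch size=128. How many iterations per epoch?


Iterations per epoch = dataset_size / batch_size
= 24960 / 128
= 195

195


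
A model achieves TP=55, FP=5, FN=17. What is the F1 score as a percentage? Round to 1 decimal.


Precision = TP / (TP + FP) = 55 / 60 = 0.9167
Recall = TP / (TP + FN) = 55 / 72 = 0.7639
F1 = 2 * P * R / (P + R)
= 2 * 0.9167 * 0.7639 / (0.9167 + 0.7639)
= 1.4005 / 1.6806
= 0.8333
As percentage: 83.3%

83.3


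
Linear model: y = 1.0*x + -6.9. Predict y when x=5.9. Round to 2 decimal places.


y = 1.0 * 5.9 + (-6.9)
= 5.9 + (-6.9)
= -1.00

-1.00


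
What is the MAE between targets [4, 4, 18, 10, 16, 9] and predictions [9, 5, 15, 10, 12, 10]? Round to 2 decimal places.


Absolute errors: [5, 1, 3, 0, 4, 1]
Sum of absolute errors = 14
MAE = 14 / 6 = 2.33

2.33


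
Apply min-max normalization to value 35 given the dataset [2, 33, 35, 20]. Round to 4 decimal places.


Min = 2, Max = 35
Range = 35 - 2 = 33
Scaled = (x - min) / (max - min)
= (35 - 2) / 33
= 33 / 33
= 1.0000

1.0000


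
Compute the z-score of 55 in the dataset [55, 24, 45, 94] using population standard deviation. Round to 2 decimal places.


Mean = (55 + 24 + 45 + 94) / 4 = 54.5
Variance = sum((x_i - mean)^2) / n = 645.25
Std = sqrt(645.25) = 25.4018
Z = (x - mean) / std
= (55 - 54.5) / 25.4018
= 0.5 / 25.4018
= 0.02

0.02


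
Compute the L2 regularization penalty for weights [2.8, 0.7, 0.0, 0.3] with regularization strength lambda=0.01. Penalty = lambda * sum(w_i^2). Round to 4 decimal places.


Squaring each weight:
2.8^2 = 7.84
0.7^2 = 0.49
0.0^2 = 0.0
0.3^2 = 0.09
Sum of squares = 8.42
Penalty = 0.01 * 8.42 = 0.0842

0.0842


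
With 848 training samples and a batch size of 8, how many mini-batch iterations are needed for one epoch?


Iterations per epoch = dataset_size / batch_size
= 848 / 8
= 106

106


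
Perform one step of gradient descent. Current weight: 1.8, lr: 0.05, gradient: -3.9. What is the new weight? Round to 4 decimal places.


w_new = w_old - lr * gradient
= 1.8 - 0.05 * -3.9
= 1.8 - (-0.195)
= 1.9950

1.9950


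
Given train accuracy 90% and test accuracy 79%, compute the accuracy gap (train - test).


Gap = train_accuracy - test_accuracy
= 90 - 79
= 11%
This gap suggests the model is overfitting.

11


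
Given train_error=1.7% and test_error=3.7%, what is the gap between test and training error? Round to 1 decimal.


Generalization gap = test_error - train_error
= 3.7 - 1.7
= 2.0%
A moderate gap.

2.0


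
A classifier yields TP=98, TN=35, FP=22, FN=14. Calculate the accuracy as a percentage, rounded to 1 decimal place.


Accuracy = (TP + TN) / (TP + TN + FP + FN) * 100
= (98 + 35) / (98 + 35 + 22 + 14)
= 133 / 169
= 0.787
= 78.7%

78.7


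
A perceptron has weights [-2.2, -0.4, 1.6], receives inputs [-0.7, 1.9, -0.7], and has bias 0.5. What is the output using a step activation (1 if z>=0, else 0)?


z = w . x + b
= -2.2*-0.7 + -0.4*1.9 + 1.6*-0.7 + 0.5
= 1.54 + -0.76 + -1.12 + 0.5
= -0.34 + 0.5
= 0.16
Since z = 0.16 >= 0, output = 1

1


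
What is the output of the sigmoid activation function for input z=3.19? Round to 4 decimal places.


sigmoid(z) = 1 / (1 + exp(-z))
exp(-(3.19)) = exp(-3.19) = 0.0412
1 + 0.0412 = 1.0412
1 / 1.0412 = 0.9605

0.9605


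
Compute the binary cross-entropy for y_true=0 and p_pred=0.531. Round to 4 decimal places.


For y=0: Loss = -log(1-p)
= -log(1 - 0.531)
= -log(0.469)
= -(-0.7572)
= 0.7572

0.7572


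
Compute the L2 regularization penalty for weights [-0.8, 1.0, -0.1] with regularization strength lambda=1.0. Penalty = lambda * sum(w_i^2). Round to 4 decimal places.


Squaring each weight:
(-0.8)^2 = 0.64
1.0^2 = 1.0
(-0.1)^2 = 0.01
Sum of squares = 1.65
Penalty = 1.0 * 1.65 = 1.6500

1.6500


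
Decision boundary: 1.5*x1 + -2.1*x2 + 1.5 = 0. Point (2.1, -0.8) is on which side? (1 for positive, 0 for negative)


Compute 1.5 * 2.1 + -2.1 * -0.8 + 1.5
= 3.15 + 1.68 + 1.5
= 6.33
Since 6.33 >= 0, the point is on the positive side.

1


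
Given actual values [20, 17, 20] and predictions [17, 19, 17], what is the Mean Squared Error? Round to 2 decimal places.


Differences: [3, -2, 3]
Squared errors: [9, 4, 9]
Sum of squared errors = 22
MSE = 22 / 3 = 7.33

7.33


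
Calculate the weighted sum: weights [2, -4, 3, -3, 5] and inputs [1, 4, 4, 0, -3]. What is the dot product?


Element-wise products:
2 * 1 = 2
-4 * 4 = -16
3 * 4 = 12
-3 * 0 = 0
5 * -3 = -15
Sum = 2 + -16 + 12 + 0 + -15
= -17

-17


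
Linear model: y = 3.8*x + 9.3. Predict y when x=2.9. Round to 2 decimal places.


y = 3.8 * 2.9 + (9.3)
= 11.02 + (9.3)
= 20.32

20.32


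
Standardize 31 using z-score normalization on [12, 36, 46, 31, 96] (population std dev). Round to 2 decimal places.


Mean = (12 + 36 + 46 + 31 + 96) / 5 = 44.2
Variance = sum((x_i - mean)^2) / n = 792.96
Std = sqrt(792.96) = 28.1595
Z = (x - mean) / std
= (31 - 44.2) / 28.1595
= -13.2 / 28.1595
= -0.47

-0.47


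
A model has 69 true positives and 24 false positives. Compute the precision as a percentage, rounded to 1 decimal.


Precision = TP / (TP + FP) * 100
= 69 / (69 + 24)
= 69 / 93
= 0.7419
= 74.2%

74.2


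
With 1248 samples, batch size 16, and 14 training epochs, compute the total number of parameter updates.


Iterations per epoch = 1248 / 16 = 78
Total updates = iterations_per_epoch * epochs
= 78 * 14
= 1092

1092


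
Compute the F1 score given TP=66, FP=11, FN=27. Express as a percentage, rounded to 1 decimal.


Precision = TP / (TP + FP) = 66 / 77 = 0.8571
Recall = TP / (TP + FN) = 66 / 93 = 0.7097
F1 = 2 * P * R / (P + R)
= 2 * 0.8571 * 0.7097 / (0.8571 + 0.7097)
= 1.2166 / 1.5668
= 0.7765
As percentage: 77.6%

77.6


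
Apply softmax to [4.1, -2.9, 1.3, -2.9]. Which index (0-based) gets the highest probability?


Softmax is a monotonic transformation, so it preserves the argmax.
We need to find the index of the maximum logit.
Index 0: 4.1
Index 1: -2.9
Index 2: 1.3
Index 3: -2.9
Maximum logit = 4.1 at index 0

0


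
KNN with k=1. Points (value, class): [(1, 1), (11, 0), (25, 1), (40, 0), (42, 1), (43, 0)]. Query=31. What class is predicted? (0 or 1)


Distances from query 31:
Point 25 (class 1): distance = 6
K=1 nearest neighbors: classes = [1]
Votes for class 1: 1 / 1
Majority vote => class 1

1


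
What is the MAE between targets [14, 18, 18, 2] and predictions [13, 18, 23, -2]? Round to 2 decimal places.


Absolute errors: [1, 0, 5, 4]
Sum of absolute errors = 10
MAE = 10 / 4 = 2.50

2.50


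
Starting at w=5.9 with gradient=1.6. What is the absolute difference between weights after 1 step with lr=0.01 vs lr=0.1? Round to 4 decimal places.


With lr=0.01: w_new = 5.9 - 0.01 * 1.6 = 5.884
With lr=0.1: w_new = 5.9 - 0.1 * 1.6 = 5.74
Absolute difference = |5.884 - 5.74|
= 0.1440

0.1440


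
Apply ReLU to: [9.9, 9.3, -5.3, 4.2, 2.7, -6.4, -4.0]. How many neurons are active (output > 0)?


ReLU(x) = max(0, x) for each element:
ReLU(9.9) = 9.9
ReLU(9.3) = 9.3
ReLU(-5.3) = 0
ReLU(4.2) = 4.2
ReLU(2.7) = 2.7
ReLU(-6.4) = 0
ReLU(-4.0) = 0
Active neurons (>0): 4

4


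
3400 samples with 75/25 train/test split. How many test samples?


Train samples = 3400 * 75% = 2550
Test samples = 3400 - 2550
= 850

850


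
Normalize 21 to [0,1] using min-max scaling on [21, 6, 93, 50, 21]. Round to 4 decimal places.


Min = 6, Max = 93
Range = 93 - 6 = 87
Scaled = (x - min) / (max - min)
= (21 - 6) / 87
= 15 / 87
= 0.1724

0.1724


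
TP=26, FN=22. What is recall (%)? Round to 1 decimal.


Recall = TP / (TP + FN) * 100
= 26 / (26 + 22)
= 26 / 48
= 0.5417
= 54.2%

54.2


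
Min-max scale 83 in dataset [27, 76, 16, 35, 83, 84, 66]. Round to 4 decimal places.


Min = 16, Max = 84
Range = 84 - 16 = 68
Scaled = (x - min) / (max - min)
= (83 - 16) / 68
= 67 / 68
= 0.9853

0.9853


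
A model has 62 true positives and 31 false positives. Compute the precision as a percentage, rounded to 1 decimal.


Precision = TP / (TP + FP) * 100
= 62 / (62 + 31)
= 62 / 93
= 0.6667
= 66.7%

66.7


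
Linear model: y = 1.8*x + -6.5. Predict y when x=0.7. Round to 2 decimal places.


y = 1.8 * 0.7 + (-6.5)
= 1.26 + (-6.5)
= -5.24

-5.24


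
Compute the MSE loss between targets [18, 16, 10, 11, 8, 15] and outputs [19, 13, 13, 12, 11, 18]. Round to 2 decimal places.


Differences: [-1, 3, -3, -1, -3, -3]
Squared errors: [1, 9, 9, 1, 9, 9]
Sum of squared errors = 38
MSE = 38 / 6 = 6.33

6.33


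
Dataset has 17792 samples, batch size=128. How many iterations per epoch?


Iterations per epoch = dataset_size / batch_size
= 17792 / 128
= 139

139


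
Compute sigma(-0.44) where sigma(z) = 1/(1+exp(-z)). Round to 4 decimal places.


sigmoid(z) = 1 / (1 + exp(-z))
exp(-(-0.44)) = exp(0.44) = 1.5527
1 + 1.5527 = 2.5527
1 / 2.5527 = 0.3917

0.3917


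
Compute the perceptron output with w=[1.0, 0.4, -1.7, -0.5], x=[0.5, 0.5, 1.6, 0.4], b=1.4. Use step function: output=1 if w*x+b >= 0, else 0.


z = w . x + b
= 1.0*0.5 + 0.4*0.5 + -1.7*1.6 + -0.5*0.4 + 1.4
= 0.5 + 0.2 + -2.72 + -0.2 + 1.4
= -2.22 + 1.4
= -0.82
Since z = -0.82 < 0, output = 0

0


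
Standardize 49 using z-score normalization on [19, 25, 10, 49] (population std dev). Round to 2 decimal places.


Mean = (19 + 25 + 10 + 49) / 4 = 25.75
Variance = sum((x_i - mean)^2) / n = 208.6875
Std = sqrt(208.6875) = 14.446
Z = (x - mean) / std
= (49 - 25.75) / 14.446
= 23.25 / 14.446
= 1.61

1.61


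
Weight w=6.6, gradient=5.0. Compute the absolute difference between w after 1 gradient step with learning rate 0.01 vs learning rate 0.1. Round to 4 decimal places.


With lr=0.01: w_new = 6.6 - 0.01 * 5.0 = 6.55
With lr=0.1: w_new = 6.6 - 0.1 * 5.0 = 6.1
Absolute difference = |6.55 - 6.1|
= 0.4500

0.4500


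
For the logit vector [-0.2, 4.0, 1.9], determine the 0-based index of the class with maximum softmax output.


Softmax is a monotonic transformation, so it preserves the argmax.
We need to find the index of the maximum logit.
Index 0: -0.2
Index 1: 4.0
Index 2: 1.9
Maximum logit = 4.0 at index 1

1


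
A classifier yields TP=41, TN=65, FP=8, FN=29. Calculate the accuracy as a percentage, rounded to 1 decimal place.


Accuracy = (TP + TN) / (TP + TN + FP + FN) * 100
= (41 + 65) / (41 + 65 + 8 + 29)
= 106 / 143
= 0.7413
= 74.1%

74.1


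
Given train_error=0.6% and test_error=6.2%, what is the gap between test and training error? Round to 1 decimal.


Generalization gap = test_error - train_error
= 6.2 - 0.6
= 5.6%
A moderate gap.

5.6


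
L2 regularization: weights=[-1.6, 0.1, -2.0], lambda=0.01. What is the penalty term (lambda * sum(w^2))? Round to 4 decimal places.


Squaring each weight:
(-1.6)^2 = 2.56
0.1^2 = 0.01
(-2.0)^2 = 4.0
Sum of squares = 6.57
Penalty = 0.01 * 6.57 = 0.0657

0.0657


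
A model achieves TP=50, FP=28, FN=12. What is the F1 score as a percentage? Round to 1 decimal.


Precision = TP / (TP + FP) = 50 / 78 = 0.641
Recall = TP / (TP + FN) = 50 / 62 = 0.8065
F1 = 2 * P * R / (P + R)
= 2 * 0.641 * 0.8065 / (0.641 + 0.8065)
= 1.0339 / 1.4475
= 0.7143
As percentage: 71.4%

71.4


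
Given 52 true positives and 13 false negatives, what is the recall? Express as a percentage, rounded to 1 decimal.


Recall = TP / (TP + FN) * 100
= 52 / (52 + 13)
= 52 / 65
= 0.8
= 80.0%

80.0


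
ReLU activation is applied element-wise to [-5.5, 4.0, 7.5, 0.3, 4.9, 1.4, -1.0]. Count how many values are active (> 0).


ReLU(x) = max(0, x) for each element:
ReLU(-5.5) = 0
ReLU(4.0) = 4.0
ReLU(7.5) = 7.5
ReLU(0.3) = 0.3
ReLU(4.9) = 4.9
ReLU(1.4) = 1.4
ReLU(-1.0) = 0
Active neurons (>0): 5

5


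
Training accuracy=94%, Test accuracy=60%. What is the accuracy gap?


Gap = train_accuracy - test_accuracy
= 94 - 60
= 34%
This large gap strongly indicates overfitting.

34


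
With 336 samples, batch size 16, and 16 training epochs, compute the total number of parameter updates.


Iterations per epoch = 336 / 16 = 21
Total updates = iterations_per_epoch * epochs
= 21 * 16
= 336

336


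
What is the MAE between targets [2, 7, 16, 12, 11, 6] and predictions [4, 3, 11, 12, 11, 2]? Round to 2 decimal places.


Absolute errors: [2, 4, 5, 0, 0, 4]
Sum of absolute errors = 15
MAE = 15 / 6 = 2.50

2.50


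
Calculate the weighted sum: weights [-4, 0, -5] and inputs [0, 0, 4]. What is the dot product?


Element-wise products:
-4 * 0 = 0
0 * 0 = 0
-5 * 4 = -20
Sum = 0 + 0 + -20
= -20

-20


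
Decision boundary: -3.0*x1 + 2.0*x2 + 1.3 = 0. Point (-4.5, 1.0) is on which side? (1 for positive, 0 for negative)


Compute -3.0 * -4.5 + 2.0 * 1.0 + 1.3
= 13.5 + 2.0 + 1.3
= 16.8
Since 16.8 >= 0, the point is on the positive side.

1


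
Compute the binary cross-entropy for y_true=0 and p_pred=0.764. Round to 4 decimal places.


For y=0: Loss = -log(1-p)
= -log(1 - 0.764)
= -log(0.236)
= -(-1.4439)
= 1.4439

1.4439


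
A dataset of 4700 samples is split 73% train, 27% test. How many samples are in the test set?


Train samples = 4700 * 73% = 3431
Test samples = 4700 - 3431
= 1269

1269


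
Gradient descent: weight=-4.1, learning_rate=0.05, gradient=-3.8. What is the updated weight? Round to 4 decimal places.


w_new = w_old - lr * gradient
= -4.1 - 0.05 * -3.8
= -4.1 - (-0.19)
= -3.9100

-3.9100


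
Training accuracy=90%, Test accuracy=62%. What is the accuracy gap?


Gap = train_accuracy - test_accuracy
= 90 - 62
= 28%
This large gap strongly indicates overfitting.

28


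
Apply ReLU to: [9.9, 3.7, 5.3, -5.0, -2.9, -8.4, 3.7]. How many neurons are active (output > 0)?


ReLU(x) = max(0, x) for each element:
ReLU(9.9) = 9.9
ReLU(3.7) = 3.7
ReLU(5.3) = 5.3
ReLU(-5.0) = 0
ReLU(-2.9) = 0
ReLU(-8.4) = 0
ReLU(3.7) = 3.7
Active neurons (>0): 4

4


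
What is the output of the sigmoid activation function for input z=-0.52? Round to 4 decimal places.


sigmoid(z) = 1 / (1 + exp(-z))
exp(-(-0.52)) = exp(0.52) = 1.682
1 + 1.682 = 2.682
1 / 2.682 = 0.3729

0.3729


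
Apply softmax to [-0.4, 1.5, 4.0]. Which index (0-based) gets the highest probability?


Softmax is a monotonic transformation, so it preserves the argmax.
We need to find the index of the maximum logit.
Index 0: -0.4
Index 1: 1.5
Index 2: 4.0
Maximum logit = 4.0 at index 2

2


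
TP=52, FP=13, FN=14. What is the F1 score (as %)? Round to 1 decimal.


Precision = TP / (TP + FP) = 52 / 65 = 0.8
Recall = TP / (TP + FN) = 52 / 66 = 0.7879
F1 = 2 * P * R / (P + R)
= 2 * 0.8 * 0.7879 / (0.8 + 0.7879)
= 1.2606 / 1.5879
= 0.7939
As percentage: 79.4%

79.4


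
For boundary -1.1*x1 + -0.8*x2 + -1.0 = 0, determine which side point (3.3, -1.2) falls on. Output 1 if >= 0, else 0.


Compute -1.1 * 3.3 + -0.8 * -1.2 + -1.0
= -3.63 + 0.96 + -1.0
= -3.67
Since -3.67 < 0, the point is on the negative side.

0


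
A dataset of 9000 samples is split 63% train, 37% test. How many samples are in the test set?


Train samples = 9000 * 63% = 5670
Test samples = 9000 - 5670
= 3330

3330


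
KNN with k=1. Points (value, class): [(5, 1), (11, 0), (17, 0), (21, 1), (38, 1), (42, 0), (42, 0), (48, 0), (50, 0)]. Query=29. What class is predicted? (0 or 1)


Distances from query 29:
Point 21 (class 1): distance = 8
K=1 nearest neighbors: classes = [1]
Votes for class 1: 1 / 1
Majority vote => class 1

1


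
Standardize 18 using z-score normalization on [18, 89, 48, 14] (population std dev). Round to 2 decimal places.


Mean = (18 + 89 + 48 + 14) / 4 = 42.25
Variance = sum((x_i - mean)^2) / n = 901.1875
Std = sqrt(901.1875) = 30.0198
Z = (x - mean) / std
= (18 - 42.25) / 30.0198
= -24.25 / 30.0198
= -0.81

-0.81


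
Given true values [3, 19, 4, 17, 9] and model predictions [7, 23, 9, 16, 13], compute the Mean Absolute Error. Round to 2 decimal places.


Absolute errors: [4, 4, 5, 1, 4]
Sum of absolute errors = 18
MAE = 18 / 5 = 3.60

3.60


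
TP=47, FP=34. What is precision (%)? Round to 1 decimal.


Precision = TP / (TP + FP) * 100
= 47 / (47 + 34)
= 47 / 81
= 0.5802
= 58.0%

58.0


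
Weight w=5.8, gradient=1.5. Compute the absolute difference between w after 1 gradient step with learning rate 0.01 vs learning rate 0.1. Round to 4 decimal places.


With lr=0.01: w_new = 5.8 - 0.01 * 1.5 = 5.785
With lr=0.1: w_new = 5.8 - 0.1 * 1.5 = 5.65
Absolute difference = |5.785 - 5.65|
= 0.1350

0.1350


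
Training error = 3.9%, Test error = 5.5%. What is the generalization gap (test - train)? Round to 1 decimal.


Generalization gap = test_error - train_error
= 5.5 - 3.9
= 1.6%
A small gap suggests good generalization.

1.6


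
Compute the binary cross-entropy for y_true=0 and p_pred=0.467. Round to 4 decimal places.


For y=0: Loss = -log(1-p)
= -log(1 - 0.467)
= -log(0.533)
= -(-0.6292)
= 0.6292

0.6292


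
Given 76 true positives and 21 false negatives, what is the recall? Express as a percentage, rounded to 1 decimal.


Recall = TP / (TP + FN) * 100
= 76 / (76 + 21)
= 76 / 97
= 0.7835
= 78.4%

78.4


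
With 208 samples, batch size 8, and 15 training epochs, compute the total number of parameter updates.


Iterations per epoch = 208 / 8 = 26
Total updates = iterations_per_epoch * epochs
= 26 * 15
= 390

390


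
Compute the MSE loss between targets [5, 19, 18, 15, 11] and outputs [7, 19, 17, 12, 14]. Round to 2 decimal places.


Differences: [-2, 0, 1, 3, -3]
Squared errors: [4, 0, 1, 9, 9]
Sum of squared errors = 23
MSE = 23 / 5 = 4.60

4.60


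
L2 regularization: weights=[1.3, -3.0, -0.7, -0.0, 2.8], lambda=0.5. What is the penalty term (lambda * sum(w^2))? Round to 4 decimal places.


Squaring each weight:
1.3^2 = 1.69
(-3.0)^2 = 9.0
(-0.7)^2 = 0.49
(-0.0)^2 = 0.0
2.8^2 = 7.84
Sum of squares = 19.02
Penalty = 0.5 * 19.02 = 9.5100

9.5100


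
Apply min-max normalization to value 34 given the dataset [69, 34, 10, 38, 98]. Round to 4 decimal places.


Min = 10, Max = 98
Range = 98 - 10 = 88
Scaled = (x - min) / (max - min)
= (34 - 10) / 88
= 24 / 88
= 0.2727

0.2727


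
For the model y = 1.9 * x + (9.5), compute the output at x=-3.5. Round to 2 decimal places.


y = 1.9 * -3.5 + (9.5)
= -6.65 + (9.5)
= 2.85

2.85


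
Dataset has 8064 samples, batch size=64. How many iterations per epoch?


Iterations per epoch = dataset_size / batch_size
= 8064 / 64
= 126

126


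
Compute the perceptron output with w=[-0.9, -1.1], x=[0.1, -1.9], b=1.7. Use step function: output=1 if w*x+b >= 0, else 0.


z = w . x + b
= -0.9*0.1 + -1.1*-1.9 + 1.7
= -0.09 + 2.09 + 1.7
= 2.0 + 1.7
= 3.7
Since z = 3.7 >= 0, output = 1

1


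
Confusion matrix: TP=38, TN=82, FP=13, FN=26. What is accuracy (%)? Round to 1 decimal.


Accuracy = (TP + TN) / (TP + TN + FP + FN) * 100
= (38 + 82) / (38 + 82 + 13 + 26)
= 120 / 159
= 0.7547
= 75.5%

75.5


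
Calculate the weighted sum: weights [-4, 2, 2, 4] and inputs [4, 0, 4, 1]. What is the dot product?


Element-wise products:
-4 * 4 = -16
2 * 0 = 0
2 * 4 = 8
4 * 1 = 4
Sum = -16 + 0 + 8 + 4
= -4

-4


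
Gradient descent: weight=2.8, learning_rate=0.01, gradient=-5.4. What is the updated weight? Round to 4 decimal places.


w_new = w_old - lr * gradient
= 2.8 - 0.01 * -5.4
= 2.8 - (-0.054)
= 2.8540

2.8540


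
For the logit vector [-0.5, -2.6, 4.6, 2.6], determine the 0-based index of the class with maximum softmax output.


Softmax is a monotonic transformation, so it preserves the argmax.
We need to find the index of the maximum logit.
Index 0: -0.5
Index 1: -2.6
Index 2: 4.6
Index 3: 2.6
Maximum logit = 4.6 at index 2

2


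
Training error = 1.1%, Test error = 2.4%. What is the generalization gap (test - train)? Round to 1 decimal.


Generalization gap = test_error - train_error
= 2.4 - 1.1
= 1.3%
A small gap suggests good generalization.

1.3


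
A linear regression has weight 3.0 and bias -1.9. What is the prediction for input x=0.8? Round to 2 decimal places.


y = 3.0 * 0.8 + (-1.9)
= 2.4 + (-1.9)
= 0.50

0.50


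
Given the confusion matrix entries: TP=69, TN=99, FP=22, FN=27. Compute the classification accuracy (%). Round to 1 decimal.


Accuracy = (TP + TN) / (TP + TN + FP + FN) * 100
= (69 + 99) / (69 + 99 + 22 + 27)
= 168 / 217
= 0.7742
= 77.4%

77.4


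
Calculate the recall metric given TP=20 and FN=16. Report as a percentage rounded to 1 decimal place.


Recall = TP / (TP + FN) * 100
= 20 / (20 + 16)
= 20 / 36
= 0.5556
= 55.6%

55.6


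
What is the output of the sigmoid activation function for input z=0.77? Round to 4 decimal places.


sigmoid(z) = 1 / (1 + exp(-z))
exp(-(0.77)) = exp(-0.77) = 0.463
1 + 0.463 = 1.463
1 / 1.463 = 0.6835

0.6835


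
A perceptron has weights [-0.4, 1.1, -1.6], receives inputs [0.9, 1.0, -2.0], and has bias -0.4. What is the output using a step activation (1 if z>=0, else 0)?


z = w . x + b
= -0.4*0.9 + 1.1*1.0 + -1.6*-2.0 + -0.4
= -0.36 + 1.1 + 3.2 + -0.4
= 3.94 + -0.4
= 3.54
Since z = 3.54 >= 0, output = 1

1


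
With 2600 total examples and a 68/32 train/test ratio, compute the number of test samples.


Train samples = 2600 * 68% = 1768
Test samples = 2600 - 1768
= 832

832


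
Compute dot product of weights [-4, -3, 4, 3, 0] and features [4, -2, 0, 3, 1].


Element-wise products:
-4 * 4 = -16
-3 * -2 = 6
4 * 0 = 0
3 * 3 = 9
0 * 1 = 0
Sum = -16 + 6 + 0 + 9 + 0
= -1

-1


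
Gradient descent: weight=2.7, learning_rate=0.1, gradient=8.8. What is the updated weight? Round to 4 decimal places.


w_new = w_old - lr * gradient
= 2.7 - 0.1 * 8.8
= 2.7 - (0.88)
= 1.8200

1.8200


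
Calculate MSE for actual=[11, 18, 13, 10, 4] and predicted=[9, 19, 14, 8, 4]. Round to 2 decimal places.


Differences: [2, -1, -1, 2, 0]
Squared errors: [4, 1, 1, 4, 0]
Sum of squared errors = 10
MSE = 10 / 5 = 2.00

2.00


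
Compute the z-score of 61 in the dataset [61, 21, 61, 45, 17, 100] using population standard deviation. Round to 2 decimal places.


Mean = (61 + 21 + 61 + 45 + 17 + 100) / 6 = 50.8333
Variance = sum((x_i - mean)^2) / n = 782.1389
Std = sqrt(782.1389) = 27.9667
Z = (x - mean) / std
= (61 - 50.8333) / 27.9667
= 10.1667 / 27.9667
= 0.36

0.36


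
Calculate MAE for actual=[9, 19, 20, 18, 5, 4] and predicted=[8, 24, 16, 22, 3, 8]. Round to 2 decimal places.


Absolute errors: [1, 5, 4, 4, 2, 4]
Sum of absolute errors = 20
MAE = 20 / 6 = 3.33

3.33


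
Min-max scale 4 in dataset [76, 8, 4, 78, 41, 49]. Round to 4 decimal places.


Min = 4, Max = 78
Range = 78 - 4 = 74
Scaled = (x - min) / (max - min)
= (4 - 4) / 74
= 0 / 74
= 0.0000

0.0000


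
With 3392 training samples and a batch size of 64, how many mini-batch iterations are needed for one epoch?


Iterations per epoch = dataset_size / batch_size
= 3392 / 64
= 53

53


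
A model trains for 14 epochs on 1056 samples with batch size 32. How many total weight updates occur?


Iterations per epoch = 1056 / 32 = 33
Total updates = iterations_per_epoch * epochs
= 33 * 14
= 462

462


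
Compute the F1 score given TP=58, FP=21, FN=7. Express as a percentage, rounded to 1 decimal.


Precision = TP / (TP + FP) = 58 / 79 = 0.7342
Recall = TP / (TP + FN) = 58 / 65 = 0.8923
F1 = 2 * P * R / (P + R)
= 2 * 0.7342 * 0.8923 / (0.7342 + 0.8923)
= 1.3102 / 1.6265
= 0.8056
As percentage: 80.6%

80.6


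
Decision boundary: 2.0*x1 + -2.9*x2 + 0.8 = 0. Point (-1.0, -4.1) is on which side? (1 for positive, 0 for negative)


Compute 2.0 * -1.0 + -2.9 * -4.1 + 0.8
= -2.0 + 11.89 + 0.8
= 10.69
Since 10.69 >= 0, the point is on the positive side.

1


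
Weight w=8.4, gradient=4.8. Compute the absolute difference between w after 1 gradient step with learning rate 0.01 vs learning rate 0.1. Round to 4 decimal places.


With lr=0.01: w_new = 8.4 - 0.01 * 4.8 = 8.352
With lr=0.1: w_new = 8.4 - 0.1 * 4.8 = 7.92
Absolute difference = |8.352 - 7.92|
= 0.4320

0.4320


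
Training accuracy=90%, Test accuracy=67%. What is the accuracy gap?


Gap = train_accuracy - test_accuracy
= 90 - 67
= 23%
This large gap strongly indicates overfitting.

23


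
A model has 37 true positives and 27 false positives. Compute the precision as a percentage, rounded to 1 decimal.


Precision = TP / (TP + FP) * 100
= 37 / (37 + 27)
= 37 / 64
= 0.5781
= 57.8%

57.8


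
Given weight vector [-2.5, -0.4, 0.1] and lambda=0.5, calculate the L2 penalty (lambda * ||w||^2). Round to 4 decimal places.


Squaring each weight:
(-2.5)^2 = 6.25
(-0.4)^2 = 0.16
0.1^2 = 0.01
Sum of squares = 6.42
Penalty = 0.5 * 6.42 = 3.2100

3.2100


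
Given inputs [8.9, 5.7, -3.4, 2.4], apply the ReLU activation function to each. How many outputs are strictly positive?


ReLU(x) = max(0, x) for each element:
ReLU(8.9) = 8.9
ReLU(5.7) = 5.7
ReLU(-3.4) = 0
ReLU(2.4) = 2.4
Active neurons (>0): 3

3


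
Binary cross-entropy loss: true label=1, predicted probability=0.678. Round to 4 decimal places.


For y=1: Loss = -log(p)
= -log(0.678)
= -(-0.3886)
= 0.3886

0.3886


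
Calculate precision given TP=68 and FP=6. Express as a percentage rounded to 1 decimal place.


Precision = TP / (TP + FP) * 100
= 68 / (68 + 6)
= 68 / 74
= 0.9189
= 91.9%

91.9


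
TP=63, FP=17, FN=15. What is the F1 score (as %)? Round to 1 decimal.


Precision = TP / (TP + FP) = 63 / 80 = 0.7875
Recall = TP / (TP + FN) = 63 / 78 = 0.8077
F1 = 2 * P * R / (P + R)
= 2 * 0.7875 * 0.8077 / (0.7875 + 0.8077)
= 1.2721 / 1.5952
= 0.7975
As percentage: 79.7%

79.7


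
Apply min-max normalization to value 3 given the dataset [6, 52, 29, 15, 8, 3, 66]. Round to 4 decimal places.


Min = 3, Max = 66
Range = 66 - 3 = 63
Scaled = (x - min) / (max - min)
= (3 - 3) / 63
= 0 / 63
= 0.0000

0.0000


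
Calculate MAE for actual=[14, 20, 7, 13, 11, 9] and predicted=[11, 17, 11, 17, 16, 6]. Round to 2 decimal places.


Absolute errors: [3, 3, 4, 4, 5, 3]
Sum of absolute errors = 22
MAE = 22 / 6 = 3.67

3.67


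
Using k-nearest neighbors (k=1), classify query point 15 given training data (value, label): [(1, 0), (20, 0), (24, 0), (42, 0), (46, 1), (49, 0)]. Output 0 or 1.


Distances from query 15:
Point 20 (class 0): distance = 5
K=1 nearest neighbors: classes = [0]
Votes for class 1: 0 / 1
Majority vote => class 0

0


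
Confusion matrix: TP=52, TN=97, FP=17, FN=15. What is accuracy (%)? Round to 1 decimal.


Accuracy = (TP + TN) / (TP + TN + FP + FN) * 100
= (52 + 97) / (52 + 97 + 17 + 15)
= 149 / 181
= 0.8232
= 82.3%

82.3


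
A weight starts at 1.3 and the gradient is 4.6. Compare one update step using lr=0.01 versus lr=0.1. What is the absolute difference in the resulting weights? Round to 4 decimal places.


With lr=0.01: w_new = 1.3 - 0.01 * 4.6 = 1.254
With lr=0.1: w_new = 1.3 - 0.1 * 4.6 = 0.84
Absolute difference = |1.254 - 0.84|
= 0.4140

0.4140


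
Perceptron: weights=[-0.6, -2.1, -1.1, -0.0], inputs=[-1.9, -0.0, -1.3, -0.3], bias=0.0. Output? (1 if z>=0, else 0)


z = w . x + b
= -0.6*-1.9 + -2.1*-0.0 + -1.1*-1.3 + -0.0*-0.3 + 0.0
= 1.14 + 0.0 + 1.43 + 0.0 + 0.0
= 2.57 + 0.0
= 2.57
Since z = 2.57 >= 0, output = 1

1


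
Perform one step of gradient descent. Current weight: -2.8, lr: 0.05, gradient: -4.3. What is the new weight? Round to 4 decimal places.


w_new = w_old - lr * gradient
= -2.8 - 0.05 * -4.3
= -2.8 - (-0.215)
= -2.5850

-2.5850


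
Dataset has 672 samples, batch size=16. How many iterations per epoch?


Iterations per epoch = dataset_size / batch_size
= 672 / 16
= 42

42


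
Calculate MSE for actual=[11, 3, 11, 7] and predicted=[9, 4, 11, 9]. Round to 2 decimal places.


Differences: [2, -1, 0, -2]
Squared errors: [4, 1, 0, 4]
Sum of squared errors = 9
MSE = 9 / 4 = 2.25

2.25


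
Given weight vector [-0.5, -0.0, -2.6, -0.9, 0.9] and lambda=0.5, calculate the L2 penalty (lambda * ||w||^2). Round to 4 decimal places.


Squaring each weight:
(-0.5)^2 = 0.25
(-0.0)^2 = 0.0
(-2.6)^2 = 6.76
(-0.9)^2 = 0.81
0.9^2 = 0.81
Sum of squares = 8.63
Penalty = 0.5 * 8.63 = 4.3150

4.3150


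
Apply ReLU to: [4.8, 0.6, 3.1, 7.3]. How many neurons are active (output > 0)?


ReLU(x) = max(0, x) for each element:
ReLU(4.8) = 4.8
ReLU(0.6) = 0.6
ReLU(3.1) = 3.1
ReLU(7.3) = 7.3
Active neurons (>0): 4

4


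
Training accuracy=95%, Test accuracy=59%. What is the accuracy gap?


Gap = train_accuracy - test_accuracy
= 95 - 59
= 36%
This large gap strongly indicates overfitting.

36


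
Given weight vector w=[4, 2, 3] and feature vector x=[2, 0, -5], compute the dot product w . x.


Element-wise products:
4 * 2 = 8
2 * 0 = 0
3 * -5 = -15
Sum = 8 + 0 + -15
= -7

-7


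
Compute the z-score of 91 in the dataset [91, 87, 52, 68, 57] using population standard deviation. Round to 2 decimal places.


Mean = (91 + 87 + 52 + 68 + 57) / 5 = 71.0
Variance = sum((x_i - mean)^2) / n = 244.4
Std = sqrt(244.4) = 15.6333
Z = (x - mean) / std
= (91 - 71.0) / 15.6333
= 20.0 / 15.6333
= 1.28

1.28


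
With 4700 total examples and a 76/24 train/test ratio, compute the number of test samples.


Train samples = 4700 * 76% = 3572
Test samples = 4700 - 3572
= 1128

1128


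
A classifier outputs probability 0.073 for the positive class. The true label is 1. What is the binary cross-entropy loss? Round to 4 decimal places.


For y=1: Loss = -log(p)
= -log(0.073)
= -(-2.6173)
= 2.6173

2.6173


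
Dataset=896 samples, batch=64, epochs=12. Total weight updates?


Iterations per epoch = 896 / 64 = 14
Total updates = iterations_per_epoch * epochs
= 14 * 12
= 168

168


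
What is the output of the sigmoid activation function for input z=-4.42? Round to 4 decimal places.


sigmoid(z) = 1 / (1 + exp(-z))
exp(-(-4.42)) = exp(4.42) = 83.0963
1 + 83.0963 = 84.0963
1 / 84.0963 = 0.0119

0.0119


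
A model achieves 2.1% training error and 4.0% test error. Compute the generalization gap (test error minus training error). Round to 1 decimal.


Generalization gap = test_error - train_error
= 4.0 - 2.1
= 1.9%
A small gap suggests good generalization.

1.9


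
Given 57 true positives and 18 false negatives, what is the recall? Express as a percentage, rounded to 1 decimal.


Recall = TP / (TP + FN) * 100
= 57 / (57 + 18)
= 57 / 75
= 0.76
= 76.0%

76.0


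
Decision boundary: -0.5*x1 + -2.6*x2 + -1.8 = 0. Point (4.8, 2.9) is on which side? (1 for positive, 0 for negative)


Compute -0.5 * 4.8 + -2.6 * 2.9 + -1.8
= -2.4 + -7.54 + -1.8
= -11.74
Since -11.74 < 0, the point is on the negative side.

0


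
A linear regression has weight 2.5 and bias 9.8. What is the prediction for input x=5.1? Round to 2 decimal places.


y = 2.5 * 5.1 + (9.8)
= 12.75 + (9.8)
= 22.55

22.55


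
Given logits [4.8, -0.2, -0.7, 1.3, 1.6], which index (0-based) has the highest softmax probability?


Softmax is a monotonic transformation, so it preserves the argmax.
We need to find the index of the maximum logit.
Index 0: 4.8
Index 1: -0.2
Index 2: -0.7
Index 3: 1.3
Index 4: 1.6
Maximum logit = 4.8 at index 0

0


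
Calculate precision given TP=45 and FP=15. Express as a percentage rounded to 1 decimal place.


Precision = TP / (TP + FP) * 100
= 45 / (45 + 15)
= 45 / 60
= 0.75
= 75.0%

75.0


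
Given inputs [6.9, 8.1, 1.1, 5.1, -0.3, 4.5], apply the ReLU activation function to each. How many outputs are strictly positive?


ReLU(x) = max(0, x) for each element:
ReLU(6.9) = 6.9
ReLU(8.1) = 8.1
ReLU(1.1) = 1.1
ReLU(5.1) = 5.1
ReLU(-0.3) = 0
ReLU(4.5) = 4.5
Active neurons (>0): 5

5


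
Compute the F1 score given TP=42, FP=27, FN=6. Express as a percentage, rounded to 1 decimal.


Precision = TP / (TP + FP) = 42 / 69 = 0.6087
Recall = TP / (TP + FN) = 42 / 48 = 0.875
F1 = 2 * P * R / (P + R)
= 2 * 0.6087 * 0.875 / (0.6087 + 0.875)
= 1.0652 / 1.4837
= 0.7179
As percentage: 71.8%

71.8


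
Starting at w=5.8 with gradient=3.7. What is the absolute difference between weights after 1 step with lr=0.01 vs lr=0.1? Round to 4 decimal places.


With lr=0.01: w_new = 5.8 - 0.01 * 3.7 = 5.763
With lr=0.1: w_new = 5.8 - 0.1 * 3.7 = 5.43
Absolute difference = |5.763 - 5.43|
= 0.3330

0.3330


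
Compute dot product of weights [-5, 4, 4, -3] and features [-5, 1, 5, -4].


Element-wise products:
-5 * -5 = 25
4 * 1 = 4
4 * 5 = 20
-3 * -4 = 12
Sum = 25 + 4 + 20 + 12
= 61

61


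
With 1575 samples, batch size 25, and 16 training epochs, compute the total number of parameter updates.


Iterations per epoch = 1575 / 25 = 63
Total updates = iterations_per_epoch * epochs
= 63 * 16
= 1008

1008


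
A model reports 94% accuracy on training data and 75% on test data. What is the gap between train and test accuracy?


Gap = train_accuracy - test_accuracy
= 94 - 75
= 19%
This gap suggests the model is overfitting.

19


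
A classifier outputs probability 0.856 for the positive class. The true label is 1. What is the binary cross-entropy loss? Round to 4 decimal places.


For y=1: Loss = -log(p)
= -log(0.856)
= -(-0.1555)
= 0.1555

0.1555


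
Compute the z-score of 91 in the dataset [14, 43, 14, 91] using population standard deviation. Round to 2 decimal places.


Mean = (14 + 43 + 14 + 91) / 4 = 40.5
Variance = sum((x_i - mean)^2) / n = 990.25
Std = sqrt(990.25) = 31.4682
Z = (x - mean) / std
= (91 - 40.5) / 31.4682
= 50.5 / 31.4682
= 1.60

1.60


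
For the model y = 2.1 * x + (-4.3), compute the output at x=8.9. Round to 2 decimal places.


y = 2.1 * 8.9 + (-4.3)
= 18.69 + (-4.3)
= 14.39

14.39


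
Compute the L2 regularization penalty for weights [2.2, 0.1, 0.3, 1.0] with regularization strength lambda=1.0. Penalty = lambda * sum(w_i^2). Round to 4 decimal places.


Squaring each weight:
2.2^2 = 4.84
0.1^2 = 0.01
0.3^2 = 0.09
1.0^2 = 1.0
Sum of squares = 5.94
Penalty = 1.0 * 5.94 = 5.9400

5.9400


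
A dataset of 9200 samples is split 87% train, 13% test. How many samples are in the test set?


Train samples = 9200 * 87% = 8004
Test samples = 9200 - 8004
= 1196

1196


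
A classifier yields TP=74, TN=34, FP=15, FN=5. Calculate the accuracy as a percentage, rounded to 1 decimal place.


Accuracy = (TP + TN) / (TP + TN + FP + FN) * 100
= (74 + 34) / (74 + 34 + 15 + 5)
= 108 / 128
= 0.8438
= 84.4%

84.4


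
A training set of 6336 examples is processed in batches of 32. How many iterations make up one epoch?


Iterations per epoch = dataset_size / batch_size
= 6336 / 32
= 198

198


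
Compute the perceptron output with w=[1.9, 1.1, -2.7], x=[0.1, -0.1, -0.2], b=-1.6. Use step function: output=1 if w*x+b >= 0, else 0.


z = w . x + b
= 1.9*0.1 + 1.1*-0.1 + -2.7*-0.2 + -1.6
= 0.19 + -0.11 + 0.54 + -1.6
= 0.62 + -1.6
= -0.98
Since z = -0.98 < 0, output = 0

0


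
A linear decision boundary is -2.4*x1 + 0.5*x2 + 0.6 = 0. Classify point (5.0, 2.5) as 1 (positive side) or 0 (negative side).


Compute -2.4 * 5.0 + 0.5 * 2.5 + 0.6
= -12.0 + 1.25 + 0.6
= -10.15
Since -10.15 < 0, the point is on the negative side.

0


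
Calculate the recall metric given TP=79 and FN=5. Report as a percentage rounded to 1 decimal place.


Recall = TP / (TP + FN) * 100
= 79 / (79 + 5)
= 79 / 84
= 0.9405
= 94.0%

94.0


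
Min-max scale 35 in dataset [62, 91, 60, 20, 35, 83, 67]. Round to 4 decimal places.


Min = 20, Max = 91
Range = 91 - 20 = 71
Scaled = (x - min) / (max - min)
= (35 - 20) / 71
= 15 / 71
= 0.2113

0.2113


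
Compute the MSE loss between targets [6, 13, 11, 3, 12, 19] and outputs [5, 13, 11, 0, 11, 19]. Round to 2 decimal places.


Differences: [1, 0, 0, 3, 1, 0]
Squared errors: [1, 0, 0, 9, 1, 0]
Sum of squared errors = 11
MSE = 11 / 6 = 1.83

1.83


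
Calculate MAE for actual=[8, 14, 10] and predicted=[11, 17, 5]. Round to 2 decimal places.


Absolute errors: [3, 3, 5]
Sum of absolute errors = 11
MAE = 11 / 3 = 3.67

3.67


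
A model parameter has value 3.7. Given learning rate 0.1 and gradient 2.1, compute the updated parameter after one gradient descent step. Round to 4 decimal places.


w_new = w_old - lr * gradient
= 3.7 - 0.1 * 2.1
= 3.7 - (0.21)
= 3.4900

3.4900


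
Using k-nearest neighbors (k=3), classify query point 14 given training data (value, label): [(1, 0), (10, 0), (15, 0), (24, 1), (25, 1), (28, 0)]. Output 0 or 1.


Distances from query 14:
Point 15 (class 0): distance = 1
Point 10 (class 0): distance = 4
Point 24 (class 1): distance = 10
K=3 nearest neighbors: classes = [0, 0, 1]
Votes for class 1: 1 / 3
Majority vote => class 0

0
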